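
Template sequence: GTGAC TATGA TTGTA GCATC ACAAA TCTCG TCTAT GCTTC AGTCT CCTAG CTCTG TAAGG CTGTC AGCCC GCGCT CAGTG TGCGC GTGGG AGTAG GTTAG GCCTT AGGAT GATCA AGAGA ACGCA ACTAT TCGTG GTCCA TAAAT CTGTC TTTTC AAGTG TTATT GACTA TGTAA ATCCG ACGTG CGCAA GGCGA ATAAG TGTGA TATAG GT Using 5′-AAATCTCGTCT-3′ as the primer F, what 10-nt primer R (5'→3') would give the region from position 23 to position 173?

The product's 3' end on the top strand is position 173.
The reverse primer anneals to the top strand over positions 164–173, i.e. to TTGACTATGT.
Its sequence written 5'→3' is the reverse complement: ACATAGTCAA.

5'-ACATAGTCAA-3'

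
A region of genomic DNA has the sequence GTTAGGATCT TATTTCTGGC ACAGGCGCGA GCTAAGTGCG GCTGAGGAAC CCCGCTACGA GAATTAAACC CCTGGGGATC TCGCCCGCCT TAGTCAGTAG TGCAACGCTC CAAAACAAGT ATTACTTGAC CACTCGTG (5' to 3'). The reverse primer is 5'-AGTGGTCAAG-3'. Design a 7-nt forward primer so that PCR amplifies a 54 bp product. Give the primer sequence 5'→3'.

The reverse primer's reverse complement CTTGACCACT matches the template at positions 125–134, so the product ends at position 134.
A 54 bp product then starts at position 134 − 54 + 1 = 81.
The forward primer is identical to the top strand there: TCGCCCG.

5'-TCGCCCG-3'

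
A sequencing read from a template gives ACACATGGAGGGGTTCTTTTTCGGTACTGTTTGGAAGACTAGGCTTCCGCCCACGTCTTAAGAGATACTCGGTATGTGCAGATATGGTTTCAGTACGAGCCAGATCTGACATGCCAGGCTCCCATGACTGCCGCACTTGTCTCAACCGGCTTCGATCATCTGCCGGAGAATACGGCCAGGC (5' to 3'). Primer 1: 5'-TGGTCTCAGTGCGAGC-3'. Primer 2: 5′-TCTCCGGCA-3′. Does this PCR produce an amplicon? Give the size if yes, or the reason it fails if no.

No product — primer 1 has no binding site in the template.

Primer 1 (TGGTCTCAGTGCGAGC) does not match the top strand, and its reverse complement GCTCGCACTGAGACCA does not match either.
With no annealing site for primer 1, no amplification occurs.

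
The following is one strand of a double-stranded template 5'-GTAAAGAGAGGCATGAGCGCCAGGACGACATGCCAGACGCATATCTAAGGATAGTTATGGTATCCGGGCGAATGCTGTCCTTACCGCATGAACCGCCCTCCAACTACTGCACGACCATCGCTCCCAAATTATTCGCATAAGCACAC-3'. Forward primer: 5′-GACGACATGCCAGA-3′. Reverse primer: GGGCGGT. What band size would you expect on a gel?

Scanning the template, GACGACATGCCAGA occurs at positions 24–37; this primer anneals to the bottom strand there with its 3' end pointing downstream.
The reverse primer's reverse complement is ACCGCCC, which matches the template at positions 92–98.
The product runs from position 24 to position 98, so its length is 98 − 24 + 1 = 75 bp.

75 bp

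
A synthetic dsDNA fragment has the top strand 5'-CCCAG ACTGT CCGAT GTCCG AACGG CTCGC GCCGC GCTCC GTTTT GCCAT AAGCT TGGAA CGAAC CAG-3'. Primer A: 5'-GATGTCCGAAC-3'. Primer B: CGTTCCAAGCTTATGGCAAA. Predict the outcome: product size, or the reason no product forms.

Yes — a 50 bp product.

Primer A (GATGTCCGAAC) matches the top strand at positions 13–23; it acts as a forward primer.
Primer B's reverse complement is TTTGCCATAAGCTTGGAACG, matching the top strand at positions 43–62; it acts as a reverse primer.
The 3' ends face each other across positions 13–62, giving a 50 bp product.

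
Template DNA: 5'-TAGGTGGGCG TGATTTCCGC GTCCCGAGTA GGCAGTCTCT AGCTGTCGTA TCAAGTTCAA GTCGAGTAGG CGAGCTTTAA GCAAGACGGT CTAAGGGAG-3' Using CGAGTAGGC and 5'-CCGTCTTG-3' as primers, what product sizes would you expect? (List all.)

65 bp, 27 bp

The forward primer CGAGTAGGC matches the top strand at positions 25–33, 63–71.
The reverse primer's reverse complement is CAAGACGG, matching at positions 82–89.
Each forward site pairs with the reverse site to give a product ending at position 89: sizes 65, 27 bp.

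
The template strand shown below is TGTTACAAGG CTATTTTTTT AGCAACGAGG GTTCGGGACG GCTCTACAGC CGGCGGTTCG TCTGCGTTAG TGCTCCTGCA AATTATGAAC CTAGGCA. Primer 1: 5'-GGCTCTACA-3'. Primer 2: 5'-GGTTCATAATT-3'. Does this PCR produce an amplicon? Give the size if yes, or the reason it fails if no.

Yes — a 52 bp product.

Primer 1 (GGCTCTACA) matches the top strand at positions 40–48; it acts as a forward primer.
Primer 2's reverse complement is AATTATGAACC, matching the top strand at positions 81–91; it acts as a reverse primer.
The 3' ends face each other across positions 40–91, giving a 52 bp product.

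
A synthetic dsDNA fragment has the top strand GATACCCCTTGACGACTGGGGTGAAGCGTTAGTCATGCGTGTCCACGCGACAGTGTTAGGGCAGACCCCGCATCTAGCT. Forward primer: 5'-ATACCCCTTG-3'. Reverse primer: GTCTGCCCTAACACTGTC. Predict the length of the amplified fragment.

65 bp

Forward primer ATACCCCTTG is found on the top strand at positions 2–11.
The reverse primer's reverse complement is GACAGTGTTAGGGCAGAC, which matches the template at positions 49–66.
Product length = (reverse-primer end) − (forward-primer start) + 1 = 66 − 2 + 1 = 65 bp.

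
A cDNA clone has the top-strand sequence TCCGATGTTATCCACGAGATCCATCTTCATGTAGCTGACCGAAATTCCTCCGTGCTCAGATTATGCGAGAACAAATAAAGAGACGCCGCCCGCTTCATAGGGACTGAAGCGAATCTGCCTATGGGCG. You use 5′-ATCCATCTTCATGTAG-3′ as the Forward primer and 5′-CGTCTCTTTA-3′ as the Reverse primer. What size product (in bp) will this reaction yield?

The forward primer matches the template at positions 19–34.
Reverse complement of the reverse primer: TAAAGAGACG. This occurs on the top strand at positions 76–85.
Product length = (reverse-primer end) − (forward-primer start) + 1 = 85 − 19 + 1 = 67 bp.

67 bp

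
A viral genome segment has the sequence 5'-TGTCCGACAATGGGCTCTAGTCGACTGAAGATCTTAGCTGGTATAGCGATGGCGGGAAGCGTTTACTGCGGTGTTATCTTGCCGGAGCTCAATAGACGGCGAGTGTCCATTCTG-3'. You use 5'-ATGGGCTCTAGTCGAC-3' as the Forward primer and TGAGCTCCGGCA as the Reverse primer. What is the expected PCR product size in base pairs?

Forward primer ATGGGCTCTAGTCGAC is found on the top strand at positions 10–25.
Taking the reverse complement of TGAGCTCCGGCA gives TGCCGGAGCTCA, found at positions 80–91 on the template; the primer anneals here to the top strand with its 3' end pointing upstream.
Amplicon spans positions 10–91: 82 bp.

82 bp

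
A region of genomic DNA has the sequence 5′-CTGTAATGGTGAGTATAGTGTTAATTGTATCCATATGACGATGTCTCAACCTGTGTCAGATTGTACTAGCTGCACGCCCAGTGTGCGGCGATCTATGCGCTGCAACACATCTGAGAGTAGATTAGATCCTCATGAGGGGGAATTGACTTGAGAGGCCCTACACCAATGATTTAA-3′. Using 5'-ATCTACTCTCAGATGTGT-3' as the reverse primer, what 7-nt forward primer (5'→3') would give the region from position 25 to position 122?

5'-TTGTATC-3'

The reverse primer's reverse complement ACACATCTGAGAGTAGAT matches the template at positions 105–122; the product starts at position 25.
The forward primer is identical to the top strand over positions 25–31: TTGTATC.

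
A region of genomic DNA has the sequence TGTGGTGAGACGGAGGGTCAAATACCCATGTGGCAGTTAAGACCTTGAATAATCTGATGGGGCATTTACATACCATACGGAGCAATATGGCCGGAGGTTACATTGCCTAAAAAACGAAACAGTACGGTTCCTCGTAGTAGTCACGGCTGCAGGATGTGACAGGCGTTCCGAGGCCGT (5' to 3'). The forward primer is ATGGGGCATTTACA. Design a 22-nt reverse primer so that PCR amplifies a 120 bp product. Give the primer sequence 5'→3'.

5'-CGGCCTCGGAACGCCTGTCACA-3'

The forward primer binds at positions 57–70, so a 120 bp product ends at position 57 + 120 − 1 = 176.
The reverse primer anneals to the top strand over positions 155–176, i.e. to TGTGACAGGCGTTCCGAGGCCG.
Its sequence written 5'→3' is the reverse complement: CGGCCTCGGAACGCCTGTCACA.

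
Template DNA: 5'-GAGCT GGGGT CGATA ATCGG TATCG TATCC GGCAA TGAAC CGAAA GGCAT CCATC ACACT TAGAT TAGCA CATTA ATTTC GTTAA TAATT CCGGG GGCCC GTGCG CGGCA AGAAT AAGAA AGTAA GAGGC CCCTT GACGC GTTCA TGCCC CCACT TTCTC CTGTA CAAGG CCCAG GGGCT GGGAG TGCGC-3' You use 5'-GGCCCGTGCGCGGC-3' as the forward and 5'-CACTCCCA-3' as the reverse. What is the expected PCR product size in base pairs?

The forward primer matches the template at positions 96–109.
Taking the reverse complement of CACTCCCA gives TGGGAGTG, found at positions 180–187 on the template; the primer anneals here to the top strand with its 3' end pointing upstream.
Product length = (reverse-primer end) − (forward-primer start) + 1 = 187 − 96 + 1 = 92 bp.

92 bp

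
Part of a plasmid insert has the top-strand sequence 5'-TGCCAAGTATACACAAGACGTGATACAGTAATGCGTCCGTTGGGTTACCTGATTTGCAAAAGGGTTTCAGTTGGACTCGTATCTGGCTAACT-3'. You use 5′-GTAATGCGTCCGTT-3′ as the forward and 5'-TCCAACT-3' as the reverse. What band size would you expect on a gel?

48 bp

Scanning the template, GTAATGCGTCCGTT occurs at positions 28–41; this primer anneals to the bottom strand there with its 3' end pointing downstream.
Taking the reverse complement of TCCAACT gives AGTTGGA, found at positions 69–75 on the template; the primer anneals here to the top strand with its 3' end pointing upstream.
Amplicon spans positions 28–75: 48 bp.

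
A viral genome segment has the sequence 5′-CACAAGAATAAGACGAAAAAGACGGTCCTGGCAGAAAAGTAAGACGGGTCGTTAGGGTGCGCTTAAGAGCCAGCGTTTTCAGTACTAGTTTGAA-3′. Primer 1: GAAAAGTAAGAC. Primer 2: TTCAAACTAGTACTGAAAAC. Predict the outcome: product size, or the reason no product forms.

Yes — a 61 bp product.

Primer 1 (GAAAAGTAAGAC) matches the top strand at positions 34–45; it acts as a forward primer.
Primer 2's reverse complement is GTTTTCAGTACTAGTTTGAA, matching the top strand at positions 75–94; it acts as a reverse primer.
The 3' ends face each other across positions 34–94, giving a 61 bp product.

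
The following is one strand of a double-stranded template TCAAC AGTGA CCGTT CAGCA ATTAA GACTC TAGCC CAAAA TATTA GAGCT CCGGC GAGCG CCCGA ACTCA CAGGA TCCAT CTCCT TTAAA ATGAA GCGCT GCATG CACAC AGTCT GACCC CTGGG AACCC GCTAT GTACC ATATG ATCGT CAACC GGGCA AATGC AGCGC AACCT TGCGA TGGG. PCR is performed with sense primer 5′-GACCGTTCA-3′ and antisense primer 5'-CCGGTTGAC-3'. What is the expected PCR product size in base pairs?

Scanning the template, GACCGTTCA occurs at positions 9–17; this primer anneals to the bottom strand there with its 3' end pointing downstream.
Reverse complement of the reverse primer: GTCAACCGG. This occurs on the top strand at positions 149–157.
Product length = (reverse-primer end) − (forward-primer start) + 1 = 157 − 9 + 1 = 149 bp.

149 bp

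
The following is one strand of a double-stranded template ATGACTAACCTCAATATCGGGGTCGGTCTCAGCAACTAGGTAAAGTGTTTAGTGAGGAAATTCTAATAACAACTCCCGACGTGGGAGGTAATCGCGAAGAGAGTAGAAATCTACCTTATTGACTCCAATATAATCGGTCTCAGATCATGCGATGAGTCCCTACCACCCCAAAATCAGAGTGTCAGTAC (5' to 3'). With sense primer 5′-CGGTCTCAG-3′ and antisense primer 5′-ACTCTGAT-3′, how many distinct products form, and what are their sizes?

Two products: 157 bp, 46 bp

The forward primer CGGTCTCAG matches the top strand at positions 24–32, 135–143.
The reverse primer's reverse complement is ATCAGAGT, matching at positions 173–180.
Each forward site pairs with the reverse site to give a product ending at position 180: sizes 157, 46 bp.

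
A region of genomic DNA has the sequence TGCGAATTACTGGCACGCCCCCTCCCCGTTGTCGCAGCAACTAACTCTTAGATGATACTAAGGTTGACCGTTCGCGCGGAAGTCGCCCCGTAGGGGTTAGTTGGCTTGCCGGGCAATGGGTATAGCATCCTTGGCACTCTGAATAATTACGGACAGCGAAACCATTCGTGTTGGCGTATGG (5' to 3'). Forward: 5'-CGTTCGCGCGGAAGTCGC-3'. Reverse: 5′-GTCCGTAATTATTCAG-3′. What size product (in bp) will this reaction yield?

86 bp

Scanning the template, CGTTCGCGCGGAAGTCGC occurs at positions 69–86; this primer anneals to the bottom strand there with its 3' end pointing downstream.
Reverse complement of the reverse primer: CTGAATAATTACGGAC. This occurs on the top strand at positions 139–154.
Product length = (reverse-primer end) − (forward-primer start) + 1 = 154 − 69 + 1 = 86 bp.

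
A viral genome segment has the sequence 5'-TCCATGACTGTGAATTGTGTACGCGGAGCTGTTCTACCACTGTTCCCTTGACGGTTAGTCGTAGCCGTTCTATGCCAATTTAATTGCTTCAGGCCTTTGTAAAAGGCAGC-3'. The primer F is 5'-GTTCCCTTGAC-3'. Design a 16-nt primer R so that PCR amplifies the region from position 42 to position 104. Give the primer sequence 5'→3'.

5'-TTTTACAAAGGCCTGA-3'

The product's 3' end on the top strand is position 104.
The reverse primer anneals to the top strand over positions 89–104, i.e. to TCAGGCCTTTGTAAAA.
Its sequence written 5'→3' is the reverse complement: TTTTACAAAGGCCTGA.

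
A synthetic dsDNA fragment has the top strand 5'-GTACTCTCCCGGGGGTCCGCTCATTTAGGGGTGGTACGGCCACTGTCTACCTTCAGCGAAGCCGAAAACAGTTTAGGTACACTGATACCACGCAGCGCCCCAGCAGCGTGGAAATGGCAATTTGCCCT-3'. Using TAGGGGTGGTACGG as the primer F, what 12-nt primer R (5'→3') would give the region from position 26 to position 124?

5'-CAAATTGCCATT-3'

The product's 3' end on the top strand is position 124.
The reverse primer anneals to the top strand over positions 113–124, i.e. to AATGGCAATTTG.
Its sequence written 5'→3' is the reverse complement: CAAATTGCCATT.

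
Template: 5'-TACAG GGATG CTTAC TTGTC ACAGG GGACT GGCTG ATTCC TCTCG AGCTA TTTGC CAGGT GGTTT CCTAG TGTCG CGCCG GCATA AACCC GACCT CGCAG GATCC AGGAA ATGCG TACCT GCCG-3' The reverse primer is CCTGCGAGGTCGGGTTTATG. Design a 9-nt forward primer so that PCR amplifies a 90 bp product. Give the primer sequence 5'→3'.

The reverse primer's reverse complement CATAAACCCGACCTCGCAGG matches the template at positions 82–101, so the product ends at position 101.
A 90 bp product then starts at position 101 − 90 + 1 = 12.
The forward primer is identical to the top strand there: TTACTTGTC.

5'-TTACTTGTC-3'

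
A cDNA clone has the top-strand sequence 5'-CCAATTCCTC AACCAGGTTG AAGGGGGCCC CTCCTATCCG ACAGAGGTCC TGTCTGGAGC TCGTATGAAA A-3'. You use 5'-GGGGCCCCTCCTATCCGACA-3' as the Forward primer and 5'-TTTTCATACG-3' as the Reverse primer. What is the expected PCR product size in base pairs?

Forward primer GGGGCCCCTCCTATCCGACA is found on the top strand at positions 24–43.
Taking the reverse complement of TTTTCATACG gives CGTATGAAAA, found at positions 62–71 on the template; the primer anneals here to the top strand with its 3' end pointing upstream.
Product length = (reverse-primer end) − (forward-primer start) + 1 = 71 − 24 + 1 = 48 bp.

48 bp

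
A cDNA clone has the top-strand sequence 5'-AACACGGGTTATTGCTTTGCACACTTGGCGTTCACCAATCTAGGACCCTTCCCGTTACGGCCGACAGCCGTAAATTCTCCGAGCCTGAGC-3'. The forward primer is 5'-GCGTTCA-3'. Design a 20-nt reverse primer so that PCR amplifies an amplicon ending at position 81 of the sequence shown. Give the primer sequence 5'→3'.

5'-CGGAGAATTTACGGCTGTCG-3'

The forward primer binds at positions 28–34; the product's 3' end on the top strand is position 81.
The reverse primer anneals to the top strand over positions 62–81, i.e. to CGACAGCCGTAAATTCTCCG.
Its sequence written 5'→3' is the reverse complement: CGGAGAATTTACGGCTGTCG.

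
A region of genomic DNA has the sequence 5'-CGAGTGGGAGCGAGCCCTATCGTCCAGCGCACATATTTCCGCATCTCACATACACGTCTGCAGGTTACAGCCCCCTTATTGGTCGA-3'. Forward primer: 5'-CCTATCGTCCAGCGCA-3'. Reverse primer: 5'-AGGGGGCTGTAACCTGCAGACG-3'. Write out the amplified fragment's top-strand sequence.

5'-CCTATCGTCCAGCGCACATATTTCCGCATCTCACATACACGTCTGCAGGTTACAGCCCCCT-3'

Forward primer CCTATCGTCCAGCGCA is found on the top strand at positions 16–31.
Reverse complement of the reverse primer: CGTCTGCAGGTTACAGCCCCCT. This occurs on the top strand at positions 55–76.
The product is the template from position 16 through 76 (61 bp).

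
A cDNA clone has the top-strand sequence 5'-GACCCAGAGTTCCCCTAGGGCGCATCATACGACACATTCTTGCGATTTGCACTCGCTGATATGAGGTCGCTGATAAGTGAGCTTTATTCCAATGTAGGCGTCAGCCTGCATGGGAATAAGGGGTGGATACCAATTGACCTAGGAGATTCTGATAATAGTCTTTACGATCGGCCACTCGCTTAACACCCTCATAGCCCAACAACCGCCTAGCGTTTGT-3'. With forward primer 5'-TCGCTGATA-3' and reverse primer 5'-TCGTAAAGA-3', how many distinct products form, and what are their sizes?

The forward primer TCGCTGATA matches the top strand at positions 53–61, 67–75.
The reverse primer's reverse complement is TCTTTACGA, matching at positions 159–167.
Each forward site pairs with the reverse site to give a product ending at position 167: sizes 115, 101 bp.

Two products: 115 bp, 101 bp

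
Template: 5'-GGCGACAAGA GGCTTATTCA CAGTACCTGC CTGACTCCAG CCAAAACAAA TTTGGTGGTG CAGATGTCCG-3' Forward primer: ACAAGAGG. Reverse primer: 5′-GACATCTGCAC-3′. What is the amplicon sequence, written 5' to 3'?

The forward primer matches the template at positions 5–12.
The reverse primer's reverse complement is GTGCAGATGTC, which matches the template at positions 58–68.
The product is the template from position 5 through 68 (64 bp).

5'-ACAAGAGGCTTATTCACAGTACCTGCCTGACTCCAGCCAAAACAAATTTGGTGGTGCAGATGTC-3'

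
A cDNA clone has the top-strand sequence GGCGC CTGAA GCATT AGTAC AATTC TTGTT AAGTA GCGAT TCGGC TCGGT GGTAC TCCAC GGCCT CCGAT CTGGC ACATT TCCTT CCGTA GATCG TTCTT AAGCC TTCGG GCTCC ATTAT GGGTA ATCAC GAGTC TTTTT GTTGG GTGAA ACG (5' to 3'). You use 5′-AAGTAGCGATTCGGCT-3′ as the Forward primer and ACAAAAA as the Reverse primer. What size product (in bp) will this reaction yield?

The forward primer matches the template at positions 31–46.
Reverse complement of the reverse primer: TTTTTGT. This occurs on the top strand at positions 136–142.
Amplicon spans positions 31–142: 112 bp.

112 bp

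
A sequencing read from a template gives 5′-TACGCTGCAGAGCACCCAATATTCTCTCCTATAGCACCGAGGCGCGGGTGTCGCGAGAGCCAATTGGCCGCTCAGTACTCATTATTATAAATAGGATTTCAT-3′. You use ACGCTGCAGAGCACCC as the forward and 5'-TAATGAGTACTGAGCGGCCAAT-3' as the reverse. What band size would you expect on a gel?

83 bp

Forward primer ACGCTGCAGAGCACCC is found on the top strand at positions 2–17.
The reverse primer's reverse complement is ATTGGCCGCTCAGTACTCATTA, which matches the template at positions 63–84.
The product runs from position 2 to position 84, so its length is 84 − 2 + 1 = 83 bp.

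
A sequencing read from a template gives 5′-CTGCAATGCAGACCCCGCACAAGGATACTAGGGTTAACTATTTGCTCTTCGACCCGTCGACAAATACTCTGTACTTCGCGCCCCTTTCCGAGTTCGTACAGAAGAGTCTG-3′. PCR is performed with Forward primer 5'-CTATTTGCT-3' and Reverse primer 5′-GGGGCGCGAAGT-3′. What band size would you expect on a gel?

Scanning the template, CTATTTGCT occurs at positions 38–46; this primer anneals to the bottom strand there with its 3' end pointing downstream.
The reverse primer's reverse complement is ACTTCGCGCCCC, which matches the template at positions 73–84.
Product length = (reverse-primer end) − (forward-primer start) + 1 = 84 − 38 + 1 = 47 bp.

47 bp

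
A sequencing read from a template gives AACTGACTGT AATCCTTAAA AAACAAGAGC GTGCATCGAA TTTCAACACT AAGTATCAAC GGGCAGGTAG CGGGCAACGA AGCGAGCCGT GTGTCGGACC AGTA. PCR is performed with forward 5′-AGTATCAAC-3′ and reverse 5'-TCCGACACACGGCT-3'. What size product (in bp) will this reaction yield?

Forward primer AGTATCAAC is found on the top strand at positions 52–60.
Reverse complement of the reverse primer: AGCCGTGTGTCGGA. This occurs on the top strand at positions 85–98.
The product runs from position 52 to position 98, so its length is 98 − 52 + 1 = 47 bp.

47 bp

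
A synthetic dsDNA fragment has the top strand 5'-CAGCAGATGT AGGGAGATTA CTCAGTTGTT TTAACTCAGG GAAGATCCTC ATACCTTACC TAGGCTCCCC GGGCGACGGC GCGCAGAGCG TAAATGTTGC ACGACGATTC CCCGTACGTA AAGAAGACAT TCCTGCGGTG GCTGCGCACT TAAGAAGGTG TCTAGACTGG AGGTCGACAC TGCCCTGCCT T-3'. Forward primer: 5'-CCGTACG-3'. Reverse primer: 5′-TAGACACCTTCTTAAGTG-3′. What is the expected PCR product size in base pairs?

The forward primer matches the template at positions 112–118.
Taking the reverse complement of TAGACACCTTCTTAAGTG gives CACTTAAGAAGGTGTCTA, found at positions 147–164 on the template; the primer anneals here to the top strand with its 3' end pointing upstream.
Amplicon spans positions 112–164: 53 bp.

53 bp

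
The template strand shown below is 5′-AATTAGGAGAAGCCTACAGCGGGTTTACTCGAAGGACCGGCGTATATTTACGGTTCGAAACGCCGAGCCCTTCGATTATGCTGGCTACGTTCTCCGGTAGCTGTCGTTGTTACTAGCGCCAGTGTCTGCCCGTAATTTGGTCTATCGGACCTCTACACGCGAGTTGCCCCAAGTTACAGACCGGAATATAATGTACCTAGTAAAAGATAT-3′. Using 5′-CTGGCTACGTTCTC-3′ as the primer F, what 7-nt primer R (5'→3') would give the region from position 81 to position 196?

The product's 3' end on the top strand is position 196.
The reverse primer anneals to the top strand over positions 190–196, i.e. to AATGTAC.
Its sequence written 5'→3' is the reverse complement: GTACATT.

5'-GTACATT-3'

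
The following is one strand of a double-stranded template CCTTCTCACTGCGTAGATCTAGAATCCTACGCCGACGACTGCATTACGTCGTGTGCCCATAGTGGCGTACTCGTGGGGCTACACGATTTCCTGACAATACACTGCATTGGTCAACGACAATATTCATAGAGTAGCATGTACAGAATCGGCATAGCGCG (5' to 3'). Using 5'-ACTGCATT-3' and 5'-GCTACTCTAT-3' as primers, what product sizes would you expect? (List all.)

98 bp, 35 bp

The forward primer ACTGCATT matches the top strand at positions 38–45, 101–108.
The reverse primer's reverse complement is ATAGAGTAGC, matching at positions 126–135.
Each forward site pairs with the reverse site to give a product ending at position 135: sizes 98, 35 bp.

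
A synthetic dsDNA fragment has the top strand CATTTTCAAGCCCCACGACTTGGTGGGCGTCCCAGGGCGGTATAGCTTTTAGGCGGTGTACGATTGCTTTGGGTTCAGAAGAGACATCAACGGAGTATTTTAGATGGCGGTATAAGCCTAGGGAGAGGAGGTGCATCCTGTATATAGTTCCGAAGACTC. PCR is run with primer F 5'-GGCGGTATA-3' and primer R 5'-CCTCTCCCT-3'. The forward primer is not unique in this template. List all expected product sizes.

93 bp, 23 bp

The forward primer GGCGGTATA matches the top strand at positions 36–44, 106–114.
The reverse primer's reverse complement is AGGGAGAGG, matching at positions 120–128.
Each forward site pairs with the reverse site to give a product ending at position 128: sizes 93, 23 bp.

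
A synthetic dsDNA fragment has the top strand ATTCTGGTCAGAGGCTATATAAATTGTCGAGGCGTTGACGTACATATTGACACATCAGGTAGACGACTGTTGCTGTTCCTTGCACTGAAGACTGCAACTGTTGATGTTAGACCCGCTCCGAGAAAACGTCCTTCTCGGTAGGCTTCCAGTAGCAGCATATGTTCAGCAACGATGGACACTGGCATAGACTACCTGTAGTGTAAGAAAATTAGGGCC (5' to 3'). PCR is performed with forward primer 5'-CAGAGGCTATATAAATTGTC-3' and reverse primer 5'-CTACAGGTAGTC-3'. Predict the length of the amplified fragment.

190 bp

The forward primer matches the template at positions 9–28.
The reverse primer's reverse complement is GACTACCTGTAG, which matches the template at positions 187–198.
The product runs from position 9 to position 198, so its length is 198 − 9 + 1 = 190 bp.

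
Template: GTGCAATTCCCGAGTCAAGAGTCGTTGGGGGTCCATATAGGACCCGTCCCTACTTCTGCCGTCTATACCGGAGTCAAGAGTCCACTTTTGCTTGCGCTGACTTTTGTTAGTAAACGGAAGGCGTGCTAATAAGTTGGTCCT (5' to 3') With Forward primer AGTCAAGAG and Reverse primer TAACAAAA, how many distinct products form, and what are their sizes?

Two products: 97 bp, 38 bp

The forward primer AGTCAAGAG matches the top strand at positions 13–21, 72–80.
The reverse primer's reverse complement is TTTTGTTA, matching at positions 102–109.
Each forward site pairs with the reverse site to give a product ending at position 109: sizes 97, 38 bp.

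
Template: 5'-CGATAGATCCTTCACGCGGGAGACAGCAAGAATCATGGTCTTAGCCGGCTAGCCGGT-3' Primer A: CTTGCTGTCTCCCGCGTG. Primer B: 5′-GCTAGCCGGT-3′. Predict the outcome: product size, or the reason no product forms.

Primer A (CTTGCTGTCTCCCGCGTG) has reverse complement CACGCGGGAGACAGCAAG, which matches the top strand at positions 13–30; primer A anneals to the top strand there with its 3' end pointing upstream toward position 13.
Primer B (GCTAGCCGGT) matches the top strand directly at positions 48–57; it anneals to the bottom strand with its 3' end pointing downstream toward position 57.
The 3' ends diverge (primer A extends toward position 1, primer B toward position 57), so the primers never converge on a shared product.

No product — the primers' 3' ends point away from each other.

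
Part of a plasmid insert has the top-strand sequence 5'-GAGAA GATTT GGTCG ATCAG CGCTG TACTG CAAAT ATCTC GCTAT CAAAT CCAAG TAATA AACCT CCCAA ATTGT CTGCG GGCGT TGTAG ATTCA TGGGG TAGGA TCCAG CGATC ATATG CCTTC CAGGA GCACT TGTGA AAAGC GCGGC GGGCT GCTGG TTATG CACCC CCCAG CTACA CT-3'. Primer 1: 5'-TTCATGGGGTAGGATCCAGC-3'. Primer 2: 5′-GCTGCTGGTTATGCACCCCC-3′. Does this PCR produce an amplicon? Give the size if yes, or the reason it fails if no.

No product — both primers anneal to the same strand and extend in the same direction.

Primer 1 (TTCATGGGGTAGGATCCAGC) matches the top strand at positions 92–111 (3' end points downstream).
Primer 2 (GCTGCTGGTTATGCACCCCC) also matches the top strand directly, at positions 153–172 — its reverse complement GGGGGTGCATAACCAGCAGC is not present.
Both primers anneal to the bottom strand with 3' ends pointing the same way, so neither can prime synthesis back toward the other.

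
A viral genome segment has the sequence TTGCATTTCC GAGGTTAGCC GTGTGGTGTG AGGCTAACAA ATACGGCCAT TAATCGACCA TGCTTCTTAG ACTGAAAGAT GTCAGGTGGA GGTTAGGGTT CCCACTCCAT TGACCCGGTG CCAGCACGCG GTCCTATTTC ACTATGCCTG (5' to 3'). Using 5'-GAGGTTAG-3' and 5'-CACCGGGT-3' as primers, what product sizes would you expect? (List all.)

110 bp, 32 bp

The forward primer GAGGTTAG matches the top strand at positions 11–18, 89–96.
The reverse primer's reverse complement is ACCCGGTG, matching at positions 113–120.
Each forward site pairs with the reverse site to give a product ending at position 120: sizes 110, 32 bp.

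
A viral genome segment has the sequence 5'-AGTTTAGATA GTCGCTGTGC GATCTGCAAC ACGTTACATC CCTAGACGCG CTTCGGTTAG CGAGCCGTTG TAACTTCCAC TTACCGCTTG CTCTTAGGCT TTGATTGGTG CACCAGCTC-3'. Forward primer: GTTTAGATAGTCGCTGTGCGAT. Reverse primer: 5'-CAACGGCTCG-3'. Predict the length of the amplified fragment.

Scanning the template, GTTTAGATAGTCGCTGTGCGAT occurs at positions 2–23; this primer anneals to the bottom strand there with its 3' end pointing downstream.
Taking the reverse complement of CAACGGCTCG gives CGAGCCGTTG, found at positions 61–70 on the template; the primer anneals here to the top strand with its 3' end pointing upstream.
Product length = (reverse-primer end) − (forward-primer start) + 1 = 70 − 2 + 1 = 69 bp.

69 bp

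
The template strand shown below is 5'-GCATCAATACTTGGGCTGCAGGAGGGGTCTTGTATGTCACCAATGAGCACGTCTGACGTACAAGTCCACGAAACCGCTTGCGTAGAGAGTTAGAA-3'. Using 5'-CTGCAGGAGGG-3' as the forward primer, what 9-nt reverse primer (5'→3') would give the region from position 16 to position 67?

The product's 3' end on the top strand is position 67.
The reverse primer anneals to the top strand over positions 59–67, i.e. to TACAAGTCC.
Its sequence written 5'→3' is the reverse complement: GGACTTGTA.

5'-GGACTTGTA-3'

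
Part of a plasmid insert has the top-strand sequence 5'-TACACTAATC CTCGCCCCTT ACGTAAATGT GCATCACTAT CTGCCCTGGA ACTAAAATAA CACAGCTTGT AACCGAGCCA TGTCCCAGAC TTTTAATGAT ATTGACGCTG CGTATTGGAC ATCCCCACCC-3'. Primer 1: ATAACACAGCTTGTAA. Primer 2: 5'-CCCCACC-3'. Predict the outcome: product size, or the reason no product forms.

No product — both primers anneal to the same strand and extend in the same direction.

Primer 1 (ATAACACAGCTTGTAA) matches the top strand at positions 57–72 (3' end points downstream).
Primer 2 (CCCCACC) also matches the top strand directly, at positions 123–129 — its reverse complement GGTGGGG is not present.
Both primers anneal to the bottom strand with 3' ends pointing the same way, so neither can prime synthesis back toward the other.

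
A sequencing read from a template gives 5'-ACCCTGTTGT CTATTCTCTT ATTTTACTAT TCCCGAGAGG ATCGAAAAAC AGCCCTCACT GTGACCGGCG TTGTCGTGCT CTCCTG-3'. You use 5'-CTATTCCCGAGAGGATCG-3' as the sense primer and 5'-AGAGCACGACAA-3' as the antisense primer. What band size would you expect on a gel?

56 bp

The forward primer matches the template at positions 27–44.
Taking the reverse complement of AGAGCACGACAA gives TTGTCGTGCTCT, found at positions 71–82 on the template; the primer anneals here to the top strand with its 3' end pointing upstream.
The product runs from position 27 to position 82, so its length is 82 − 27 + 1 = 56 bp.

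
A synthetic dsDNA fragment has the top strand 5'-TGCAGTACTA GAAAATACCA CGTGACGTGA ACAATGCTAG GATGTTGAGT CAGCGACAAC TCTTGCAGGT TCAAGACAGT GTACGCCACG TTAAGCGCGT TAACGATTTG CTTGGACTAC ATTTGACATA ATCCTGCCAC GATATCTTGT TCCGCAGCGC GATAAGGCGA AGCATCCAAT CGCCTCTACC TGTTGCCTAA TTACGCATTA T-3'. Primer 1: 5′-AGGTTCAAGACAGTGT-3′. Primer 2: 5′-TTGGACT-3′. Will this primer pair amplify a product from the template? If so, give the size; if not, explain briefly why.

No product — both primers anneal to the same strand and extend in the same direction.

Primer 1 (AGGTTCAAGACAGTGT) matches the top strand at positions 67–82 (3' end points downstream).
Primer 2 (TTGGACT) also matches the top strand directly, at positions 112–118 — its reverse complement AGTCCAA is not present.
Both primers anneal to the bottom strand with 3' ends pointing the same way, so neither can prime synthesis back toward the other.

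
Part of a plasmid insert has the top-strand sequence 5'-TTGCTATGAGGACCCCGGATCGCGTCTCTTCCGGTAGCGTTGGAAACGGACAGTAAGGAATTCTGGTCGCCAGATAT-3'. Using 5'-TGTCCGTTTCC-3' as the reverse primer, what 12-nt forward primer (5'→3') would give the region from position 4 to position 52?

5'-CTATGAGGACCC-3'

The reverse primer's reverse complement GGAAACGGACA matches the template at positions 42–52; the product starts at position 4.
The forward primer is identical to the top strand over positions 4–15: CTATGAGGACCC.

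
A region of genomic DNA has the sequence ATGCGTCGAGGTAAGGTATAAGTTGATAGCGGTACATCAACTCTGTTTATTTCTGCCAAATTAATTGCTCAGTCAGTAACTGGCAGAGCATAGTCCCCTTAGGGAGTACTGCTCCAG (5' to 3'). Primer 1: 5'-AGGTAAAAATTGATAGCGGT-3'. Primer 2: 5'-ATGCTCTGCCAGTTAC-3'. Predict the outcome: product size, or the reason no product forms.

No product — primer 1 has no binding site in the template.

Primer 1 (AGGTAAAAATTGATAGCGGT) does not match the top strand, and its reverse complement ACCGCTATCAATTTTTACCT does not match either.
With no annealing site for primer 1, no amplification occurs.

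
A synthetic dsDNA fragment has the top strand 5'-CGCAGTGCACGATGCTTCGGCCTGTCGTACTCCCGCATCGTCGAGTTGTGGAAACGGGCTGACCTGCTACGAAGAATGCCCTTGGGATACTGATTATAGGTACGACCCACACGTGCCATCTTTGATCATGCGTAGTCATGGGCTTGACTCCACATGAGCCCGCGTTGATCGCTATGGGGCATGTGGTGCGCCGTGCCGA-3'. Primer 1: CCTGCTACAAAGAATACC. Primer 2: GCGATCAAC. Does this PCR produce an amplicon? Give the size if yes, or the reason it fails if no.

No product — primer 1 has no binding site in the template.

Primer 1 (CCTGCTACAAAGAATACC) does not match the top strand, and its reverse complement GGTATTCTTTGTAGCAGG does not match either.
With no annealing site for primer 1, no amplification occurs.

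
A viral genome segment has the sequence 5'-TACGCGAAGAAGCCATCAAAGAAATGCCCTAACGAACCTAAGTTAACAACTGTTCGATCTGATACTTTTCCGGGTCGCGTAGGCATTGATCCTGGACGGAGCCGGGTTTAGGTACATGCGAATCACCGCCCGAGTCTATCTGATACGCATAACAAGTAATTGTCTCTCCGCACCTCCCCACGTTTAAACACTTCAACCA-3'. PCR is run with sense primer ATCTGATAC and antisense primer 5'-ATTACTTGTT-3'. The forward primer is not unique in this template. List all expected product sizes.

104 bp, 23 bp

The forward primer ATCTGATAC matches the top strand at positions 57–65, 138–146.
The reverse primer's reverse complement is AACAAGTAAT, matching at positions 151–160.
Each forward site pairs with the reverse site to give a product ending at position 160: sizes 104, 23 bp.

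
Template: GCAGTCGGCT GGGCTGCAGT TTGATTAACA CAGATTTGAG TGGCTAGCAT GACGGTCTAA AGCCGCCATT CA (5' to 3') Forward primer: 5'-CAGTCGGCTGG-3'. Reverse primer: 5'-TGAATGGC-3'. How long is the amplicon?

The forward primer matches the template at positions 2–12.
Reverse complement of the reverse primer: GCCATTCA. This occurs on the top strand at positions 65–72.
Product length = (reverse-primer end) − (forward-primer start) + 1 = 72 − 2 + 1 = 71 bp.

71 bp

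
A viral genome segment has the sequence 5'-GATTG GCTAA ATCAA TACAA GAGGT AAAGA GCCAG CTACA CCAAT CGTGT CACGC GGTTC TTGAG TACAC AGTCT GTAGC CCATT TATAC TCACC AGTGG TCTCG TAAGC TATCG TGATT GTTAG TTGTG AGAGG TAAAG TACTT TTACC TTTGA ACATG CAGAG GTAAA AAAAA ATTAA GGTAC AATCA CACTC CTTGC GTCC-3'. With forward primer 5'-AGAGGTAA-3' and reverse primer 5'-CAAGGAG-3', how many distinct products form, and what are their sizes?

The forward primer AGAGGTAA matches the top strand at positions 20–27, 131–138, 162–169.
The reverse primer's reverse complement is CTCCTTG, matching at positions 193–199.
Each forward site pairs with the reverse site to give a product ending at position 199: sizes 180, 69, 38 bp.

Three products: 180 bp, 69 bp, 38 bp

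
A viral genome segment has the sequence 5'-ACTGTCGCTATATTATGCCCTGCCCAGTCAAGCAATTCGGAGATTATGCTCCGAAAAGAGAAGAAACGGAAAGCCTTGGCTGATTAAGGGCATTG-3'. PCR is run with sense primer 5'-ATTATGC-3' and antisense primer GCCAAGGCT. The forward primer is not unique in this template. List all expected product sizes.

The forward primer ATTATGC matches the top strand at positions 12–18, 43–49.
The reverse primer's reverse complement is AGCCTTGGC, matching at positions 72–80.
Each forward site pairs with the reverse site to give a product ending at position 80: sizes 69, 38 bp.

69 bp, 38 bp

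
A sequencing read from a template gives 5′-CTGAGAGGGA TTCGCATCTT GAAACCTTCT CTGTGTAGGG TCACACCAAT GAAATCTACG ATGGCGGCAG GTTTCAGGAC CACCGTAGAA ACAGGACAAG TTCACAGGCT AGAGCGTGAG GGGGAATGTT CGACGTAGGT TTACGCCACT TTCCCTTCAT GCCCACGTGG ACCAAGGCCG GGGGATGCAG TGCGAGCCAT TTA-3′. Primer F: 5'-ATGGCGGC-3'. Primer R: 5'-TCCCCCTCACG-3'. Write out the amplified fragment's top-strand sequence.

Forward primer ATGGCGGC is found on the top strand at positions 61–68.
Reverse complement of the reverse primer: CGTGAGGGGGA. This occurs on the top strand at positions 115–125.
The product is the template from position 61 through 125 (65 bp).

5'-ATGGCGGCAGGTTTCAGGACCACCGTAGAAACAGGACAAGTTCACAGGCTAGAGCGTGAGGGGGA-3'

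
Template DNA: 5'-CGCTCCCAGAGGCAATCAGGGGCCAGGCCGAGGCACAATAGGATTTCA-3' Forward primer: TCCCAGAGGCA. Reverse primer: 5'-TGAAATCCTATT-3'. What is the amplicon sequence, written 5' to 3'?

5'-TCCCAGAGGCAATCAGGGGCCAGGCCGAGGCACAATAGGATTTCA-3'

Scanning the template, TCCCAGAGGCA occurs at positions 4–14; this primer anneals to the bottom strand there with its 3' end pointing downstream.
Taking the reverse complement of TGAAATCCTATT gives AATAGGATTTCA, found at positions 37–48 on the template; the primer anneals here to the top strand with its 3' end pointing upstream.
The product is the template from position 4 through 48 (45 bp).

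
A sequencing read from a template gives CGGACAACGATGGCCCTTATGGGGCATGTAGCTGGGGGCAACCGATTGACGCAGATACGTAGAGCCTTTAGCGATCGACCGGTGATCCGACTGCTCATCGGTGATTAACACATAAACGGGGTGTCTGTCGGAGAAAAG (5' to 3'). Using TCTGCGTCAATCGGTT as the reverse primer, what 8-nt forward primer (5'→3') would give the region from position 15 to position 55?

The reverse primer's reverse complement AACCGATTGACGCAGA matches the template at positions 40–55; the product starts at position 15.
The forward primer is identical to the top strand over positions 15–22: CCTTATGG.

5'-CCTTATGG-3'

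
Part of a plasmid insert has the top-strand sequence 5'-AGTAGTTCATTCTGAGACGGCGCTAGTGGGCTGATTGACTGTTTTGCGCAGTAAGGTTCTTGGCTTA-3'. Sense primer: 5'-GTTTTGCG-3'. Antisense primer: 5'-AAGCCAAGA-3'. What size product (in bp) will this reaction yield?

The forward primer matches the template at positions 41–48.
Reverse complement of the reverse primer: TCTTGGCTT. This occurs on the top strand at positions 58–66.
The product runs from position 41 to position 66, so its length is 66 − 41 + 1 = 26 bp.

26 bp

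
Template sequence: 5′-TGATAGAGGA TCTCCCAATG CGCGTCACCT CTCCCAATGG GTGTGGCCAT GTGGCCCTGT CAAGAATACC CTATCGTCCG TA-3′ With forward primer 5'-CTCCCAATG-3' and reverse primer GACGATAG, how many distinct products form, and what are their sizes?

The forward primer CTCCCAATG matches the top strand at positions 12–20, 31–39.
The reverse primer's reverse complement is CTATCGTC, matching at positions 71–78.
Each forward site pairs with the reverse site to give a product ending at position 78: sizes 67, 48 bp.

Two products: 67 bp, 48 bp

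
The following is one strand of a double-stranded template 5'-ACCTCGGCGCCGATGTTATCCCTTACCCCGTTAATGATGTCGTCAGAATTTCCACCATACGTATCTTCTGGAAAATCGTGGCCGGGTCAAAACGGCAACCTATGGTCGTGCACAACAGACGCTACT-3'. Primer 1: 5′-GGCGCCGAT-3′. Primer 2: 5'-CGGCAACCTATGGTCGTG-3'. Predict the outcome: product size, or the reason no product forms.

No product — both primers anneal to the same strand and extend in the same direction.

Primer 1 (GGCGCCGAT) matches the top strand at positions 6–14 (3' end points downstream).
Primer 2 (CGGCAACCTATGGTCGTG) also matches the top strand directly, at positions 93–110 — its reverse complement CACGACCATAGGTTGCCG is not present.
Both primers anneal to the bottom strand with 3' ends pointing the same way, so neither can prime synthesis back toward the other.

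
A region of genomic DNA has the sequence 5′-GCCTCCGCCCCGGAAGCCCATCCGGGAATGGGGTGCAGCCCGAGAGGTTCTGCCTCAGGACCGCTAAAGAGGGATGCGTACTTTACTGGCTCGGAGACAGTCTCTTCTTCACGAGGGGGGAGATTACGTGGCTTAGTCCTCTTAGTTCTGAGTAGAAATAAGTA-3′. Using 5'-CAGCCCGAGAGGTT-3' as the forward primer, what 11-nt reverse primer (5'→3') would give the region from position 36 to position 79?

5'-ACGCATCCCTC-3'

The product's 3' end on the top strand is position 79.
The reverse primer anneals to the top strand over positions 69–79, i.e. to GAGGGATGCGT.
Its sequence written 5'→3' is the reverse complement: ACGCATCCCTC.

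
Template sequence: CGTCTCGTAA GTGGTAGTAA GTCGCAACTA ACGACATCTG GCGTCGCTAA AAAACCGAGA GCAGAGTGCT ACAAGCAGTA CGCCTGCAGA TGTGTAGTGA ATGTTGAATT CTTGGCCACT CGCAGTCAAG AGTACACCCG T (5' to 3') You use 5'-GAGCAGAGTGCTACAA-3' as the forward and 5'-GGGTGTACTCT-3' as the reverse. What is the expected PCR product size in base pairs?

81 bp

Forward primer GAGCAGAGTGCTACAA is found on the top strand at positions 59–74.
Reverse complement of the reverse primer: AGAGTACACCC. This occurs on the top strand at positions 129–139.
The product runs from position 59 to position 139, so its length is 139 − 59 + 1 = 81 bp.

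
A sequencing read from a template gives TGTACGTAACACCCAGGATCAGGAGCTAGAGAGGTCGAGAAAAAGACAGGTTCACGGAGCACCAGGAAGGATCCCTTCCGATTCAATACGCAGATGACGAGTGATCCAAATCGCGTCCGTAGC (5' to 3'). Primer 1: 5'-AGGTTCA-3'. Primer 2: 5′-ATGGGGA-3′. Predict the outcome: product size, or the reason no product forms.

Primer 2 (ATGGGGA) does not match the top strand, and its reverse complement TCCCCAT does not match either.
With no annealing site for primer 2, no amplification occurs.

No product — primer 2 has no binding site in the template.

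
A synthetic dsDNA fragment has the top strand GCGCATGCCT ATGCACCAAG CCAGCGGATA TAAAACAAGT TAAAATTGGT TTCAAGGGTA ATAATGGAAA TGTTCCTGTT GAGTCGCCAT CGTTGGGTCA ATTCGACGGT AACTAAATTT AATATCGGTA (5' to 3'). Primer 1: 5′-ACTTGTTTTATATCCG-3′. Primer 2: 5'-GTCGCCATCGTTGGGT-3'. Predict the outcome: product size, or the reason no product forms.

Primer 1 (ACTTGTTTTATATCCG) has reverse complement CGGATATAAAACAAGT, which matches the top strand at positions 25–40; primer 1 anneals to the top strand there with its 3' end pointing upstream toward position 25.
Primer 2 (GTCGCCATCGTTGGGT) matches the top strand directly at positions 83–98; it anneals to the bottom strand with its 3' end pointing downstream toward position 98.
The 3' ends diverge (primer 1 extends toward position 1, primer 2 toward position 130), so the primers never converge on a shared product.

No product — the primers' 3' ends point away from each other.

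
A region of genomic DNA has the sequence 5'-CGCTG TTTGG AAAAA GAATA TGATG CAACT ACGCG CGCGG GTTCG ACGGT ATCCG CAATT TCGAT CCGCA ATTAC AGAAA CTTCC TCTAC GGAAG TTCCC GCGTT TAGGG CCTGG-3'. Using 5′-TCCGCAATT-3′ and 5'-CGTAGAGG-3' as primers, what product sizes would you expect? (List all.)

The forward primer TCCGCAATT matches the top strand at positions 52–60, 65–73.
The reverse primer's reverse complement is CCTCTACG, matching at positions 84–91.
Each forward site pairs with the reverse site to give a product ending at position 91: sizes 40, 27 bp.

40 bp, 27 bp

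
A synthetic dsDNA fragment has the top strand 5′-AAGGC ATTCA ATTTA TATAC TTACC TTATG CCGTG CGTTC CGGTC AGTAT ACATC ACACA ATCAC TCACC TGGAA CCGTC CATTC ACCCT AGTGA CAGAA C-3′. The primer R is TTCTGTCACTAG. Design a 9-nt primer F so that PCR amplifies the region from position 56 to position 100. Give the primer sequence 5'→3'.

5'-ACACAATCA-3'

The reverse primer's reverse complement CTAGTGACAGAA matches the template at positions 89–100; the product starts at position 56.
The forward primer is identical to the top strand over positions 56–64: ACACAATCA.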